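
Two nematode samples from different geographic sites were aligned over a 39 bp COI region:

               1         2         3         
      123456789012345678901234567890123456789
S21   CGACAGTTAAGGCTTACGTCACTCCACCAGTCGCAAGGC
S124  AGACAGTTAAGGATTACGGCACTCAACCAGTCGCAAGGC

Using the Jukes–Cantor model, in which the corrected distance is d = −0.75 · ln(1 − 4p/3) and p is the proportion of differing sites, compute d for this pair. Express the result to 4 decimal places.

0.1103

Differing sites — 1:C/A; 13:C/A; 19:T/G; 25:C/A.
p = 4/39 = 0.102564.
d = −0.75 · ln(1 − (4/3)·0.102564) = −0.75 · ln(0.863248) = −0.75 · (-0.147053) = 0.1103.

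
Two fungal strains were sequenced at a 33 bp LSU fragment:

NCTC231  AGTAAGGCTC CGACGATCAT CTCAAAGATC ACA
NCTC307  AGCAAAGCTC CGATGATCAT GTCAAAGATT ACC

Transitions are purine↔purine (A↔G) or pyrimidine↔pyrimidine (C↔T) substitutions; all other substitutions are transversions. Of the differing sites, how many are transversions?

The sequences differ at positions 3 (T/C, transition), 6 (G/A, transition), 14 (C/T, transition), 21 (C/G, transversion), 30 (C/T, transition), 33 (A/C, transversion).
Of the 6 differences, 4 transitions and 2 transversions, so the answer is 2.

2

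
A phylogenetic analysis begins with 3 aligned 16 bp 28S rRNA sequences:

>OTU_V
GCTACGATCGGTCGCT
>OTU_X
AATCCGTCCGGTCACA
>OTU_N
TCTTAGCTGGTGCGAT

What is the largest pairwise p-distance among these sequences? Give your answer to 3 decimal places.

0.750

Pairwise Hamming distances:
  OTU_V vs OTU_X: 7
  OTU_V vs OTU_N: 8
  OTU_X vs OTU_N: 12
The largest is 12 mismatches, between OTU_X and OTU_N; p = 12/16 = 0.750.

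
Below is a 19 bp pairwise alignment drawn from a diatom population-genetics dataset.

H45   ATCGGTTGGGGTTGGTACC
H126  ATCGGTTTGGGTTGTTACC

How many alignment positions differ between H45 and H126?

2

Mismatches occur at site 8 (G→T), site 15 (G→T).
That gives 2 mismatches out of 19 aligned sites, so the Hamming distance is 2.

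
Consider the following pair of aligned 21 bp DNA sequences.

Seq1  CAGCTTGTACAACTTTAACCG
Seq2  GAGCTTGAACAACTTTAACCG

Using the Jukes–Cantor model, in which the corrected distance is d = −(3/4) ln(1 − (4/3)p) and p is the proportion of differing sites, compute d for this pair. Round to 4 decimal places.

Differing sites — 1:C/G; 8:T/A.
p = 2/21 = 0.095238.
d = −0.75 · ln(1 − (4/3)·0.095238) = −0.75 · ln(0.873016) = −0.75 · (-0.135801) = 0.1019.

0.1019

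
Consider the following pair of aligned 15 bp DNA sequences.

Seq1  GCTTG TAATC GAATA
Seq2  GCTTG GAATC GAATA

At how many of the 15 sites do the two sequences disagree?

The sequences differ at position 6 (T/G).
That gives 1 mismatch out of 15 aligned sites, so the Hamming distance is 1.

1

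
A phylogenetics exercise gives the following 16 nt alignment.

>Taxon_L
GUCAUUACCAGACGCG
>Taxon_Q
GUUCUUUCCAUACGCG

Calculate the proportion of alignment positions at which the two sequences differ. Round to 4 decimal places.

Mismatches occur at site 3 (C→U), site 4 (A→C), site 7 (A→U), site 11 (G→U).
There are 4 differences over 16 sites, so p = 4/16 = 0.2500.

0.2500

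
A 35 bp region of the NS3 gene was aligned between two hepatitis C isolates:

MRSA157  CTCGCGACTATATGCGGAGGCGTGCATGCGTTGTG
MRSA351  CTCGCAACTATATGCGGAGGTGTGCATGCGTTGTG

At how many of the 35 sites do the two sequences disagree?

Mismatches occur at site 6 (G↔A), site 21 (C↔T).
That gives 2 mismatches out of 35 aligned sites, so the Hamming distance is 2.

2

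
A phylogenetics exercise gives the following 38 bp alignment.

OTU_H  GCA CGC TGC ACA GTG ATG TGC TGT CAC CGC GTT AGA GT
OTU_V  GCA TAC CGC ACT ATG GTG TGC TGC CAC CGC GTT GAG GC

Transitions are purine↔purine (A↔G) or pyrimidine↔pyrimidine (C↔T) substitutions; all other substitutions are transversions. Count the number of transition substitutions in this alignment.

10

Mismatches occur at site 4 (C↔T, transition), site 5 (G↔A, transition), site 7 (T↔C, transition), site 12 (A↔T, transversion), site 13 (G↔A, transition), site 16 (A↔G, transition), site 24 (T↔C, transition), site 34 (A↔G, transition), site 35 (G↔A, transition), site 36 (A↔G, transition), site 38 (T↔C, transition).
Of the 11 differences, 10 transitions and 1 transversion, so the answer is 10.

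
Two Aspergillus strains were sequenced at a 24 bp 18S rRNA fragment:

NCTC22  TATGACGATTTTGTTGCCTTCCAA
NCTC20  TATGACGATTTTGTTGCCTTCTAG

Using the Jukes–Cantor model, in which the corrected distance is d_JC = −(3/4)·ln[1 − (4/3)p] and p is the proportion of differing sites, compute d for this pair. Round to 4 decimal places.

0.0883

Differing sites — 22:C/T; 24:A/G.
p = 2/24 = 0.083333.
d = −0.75 · ln(1 − (4/3)·0.083333) = −0.75 · ln(0.888889) = −0.75 · (-0.117783) = 0.0883.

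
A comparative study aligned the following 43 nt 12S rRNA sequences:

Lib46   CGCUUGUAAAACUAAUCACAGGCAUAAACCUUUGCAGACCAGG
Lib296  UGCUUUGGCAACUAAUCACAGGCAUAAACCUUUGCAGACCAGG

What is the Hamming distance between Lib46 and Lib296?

5

The sequences differ at positions 1 (C/U), 6 (G/U), 7 (U/G), 8 (A/G), 9 (A/C).
That gives 5 mismatches out of 43 aligned sites, so the Hamming distance is 5.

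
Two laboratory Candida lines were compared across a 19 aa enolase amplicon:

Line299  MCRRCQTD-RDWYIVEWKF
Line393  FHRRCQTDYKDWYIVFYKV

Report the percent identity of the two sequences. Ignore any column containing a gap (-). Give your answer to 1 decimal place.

66.7%

Excluding the 1 gap column leaves 18 comparable sites.
Mismatches occur at site 1 (M/F), site 2 (C/H), site 10 (R/K), site 16 (E/F), site 17 (W/Y), site 19 (F/V).
12 of the 18 comparable sites match, so the percent identity is 12/18 × 100 = 66.7%.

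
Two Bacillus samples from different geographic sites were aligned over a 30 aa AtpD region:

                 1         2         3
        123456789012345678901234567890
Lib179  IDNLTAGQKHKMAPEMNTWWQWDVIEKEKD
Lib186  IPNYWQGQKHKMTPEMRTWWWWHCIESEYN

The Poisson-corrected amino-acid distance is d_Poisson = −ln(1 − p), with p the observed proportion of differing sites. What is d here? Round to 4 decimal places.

Differing sites — 2:D/P; 4:L/Y; 5:T/W; 6:A/Q; 13:A/T; 17:N/R; 21:Q/W; 23:D/H; 24:V/C; 27:K/S; 29:K/Y; 30:D/N.
p = 12/30 = 0.400000.
d = −ln(1 − 0.400000) = −ln(0.600000) = 0.5108.

0.5108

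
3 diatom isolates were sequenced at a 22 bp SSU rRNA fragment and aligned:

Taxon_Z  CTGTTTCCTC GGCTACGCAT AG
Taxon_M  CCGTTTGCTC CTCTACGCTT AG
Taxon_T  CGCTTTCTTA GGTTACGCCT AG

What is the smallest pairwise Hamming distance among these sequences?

Pairwise Hamming distances:
  Taxon_Z vs Taxon_M: 5
  Taxon_Z vs Taxon_T: 6
  Taxon_M vs Taxon_T: 9
The smallest is 5, between Taxon_Z and Taxon_M.

5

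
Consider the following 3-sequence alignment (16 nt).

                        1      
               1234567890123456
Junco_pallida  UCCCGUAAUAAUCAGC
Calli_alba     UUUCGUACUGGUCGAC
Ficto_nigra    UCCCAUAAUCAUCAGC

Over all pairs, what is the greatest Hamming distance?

8

Pairwise Hamming distances:
  Junco_pallida vs Calli_alba: 7
  Junco_pallida vs Ficto_nigra: 2
  Calli_alba vs Ficto_nigra: 8
The largest is 8, between Calli_alba and Ficto_nigra.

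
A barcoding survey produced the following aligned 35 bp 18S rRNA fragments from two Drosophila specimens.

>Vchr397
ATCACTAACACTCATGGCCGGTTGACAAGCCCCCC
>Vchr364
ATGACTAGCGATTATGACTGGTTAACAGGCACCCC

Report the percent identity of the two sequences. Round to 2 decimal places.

Differing sites — 3:C/G; 8:A/G; 10:A/G; 11:C/A; 13:C/T; 17:G/A; 19:C/T; 24:G/A; 28:A/G; 31:C/A.
25 of the 35 sites match, so the percent identity is 25/35 × 100 = 71.43%.

71.43%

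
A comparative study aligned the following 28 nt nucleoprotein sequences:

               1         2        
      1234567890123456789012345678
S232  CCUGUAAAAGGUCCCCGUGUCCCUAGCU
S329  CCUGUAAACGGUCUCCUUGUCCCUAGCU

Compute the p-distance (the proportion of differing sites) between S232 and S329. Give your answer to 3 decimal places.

0.107

Differing sites — 9:A/C; 14:C/U; 17:G/U.
There are 3 differences over 28 sites, so p = 3/28 = 0.107.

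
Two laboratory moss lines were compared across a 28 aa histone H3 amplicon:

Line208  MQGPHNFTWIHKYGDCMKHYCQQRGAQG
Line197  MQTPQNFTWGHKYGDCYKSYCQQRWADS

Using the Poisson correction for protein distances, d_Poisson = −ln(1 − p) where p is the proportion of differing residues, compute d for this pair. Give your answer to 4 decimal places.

Differing sites — 3:G/T; 5:H/Q; 10:I/G; 17:M/Y; 19:H/S; 25:G/W; 27:Q/D; 28:G/S.
p = 8/28 = 0.285714.
d = −ln(1 − 0.285714) = −ln(0.714286) = 0.3365.

0.3365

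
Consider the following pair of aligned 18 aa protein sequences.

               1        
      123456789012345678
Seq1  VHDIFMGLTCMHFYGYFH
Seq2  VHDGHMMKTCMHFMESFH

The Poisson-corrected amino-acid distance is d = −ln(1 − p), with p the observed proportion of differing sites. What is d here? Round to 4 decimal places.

The sequences differ at positions 4 (I/G), 5 (F/H), 7 (G/M), 8 (L/K), 14 (Y/M), 15 (G/E), 16 (Y/S).
p = 7/18 = 0.388889.
d = −ln(1 − 0.388889) = −ln(0.611111) = 0.4925.

0.4925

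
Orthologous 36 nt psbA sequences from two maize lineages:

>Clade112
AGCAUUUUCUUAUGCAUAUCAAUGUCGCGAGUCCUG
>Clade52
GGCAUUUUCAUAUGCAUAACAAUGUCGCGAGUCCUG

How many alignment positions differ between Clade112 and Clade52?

Mismatches occur at site 1 (A/G), site 10 (U/A), site 19 (U/A).
That gives 3 mismatches out of 36 aligned sites, so the Hamming distance is 3.

3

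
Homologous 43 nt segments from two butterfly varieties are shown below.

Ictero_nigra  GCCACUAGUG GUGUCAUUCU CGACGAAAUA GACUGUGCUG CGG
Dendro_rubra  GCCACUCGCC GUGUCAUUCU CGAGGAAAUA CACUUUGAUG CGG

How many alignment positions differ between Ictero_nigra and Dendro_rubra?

7

Mismatches occur at site 7 (A→C), site 9 (U→C), site 10 (G→C), site 24 (C→G), site 31 (G→C), site 35 (G→U), site 38 (C→A).
That gives 7 mismatches out of 43 aligned sites, so the Hamming distance is 7.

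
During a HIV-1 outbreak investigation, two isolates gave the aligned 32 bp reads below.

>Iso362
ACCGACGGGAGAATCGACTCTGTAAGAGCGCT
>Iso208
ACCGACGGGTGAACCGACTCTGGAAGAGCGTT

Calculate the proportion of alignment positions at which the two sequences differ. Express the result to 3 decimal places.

0.125

The sequences differ at positions 10 (A/T), 14 (T/C), 23 (T/G), 31 (C/T).
There are 4 differences over 32 sites, so p = 4/32 = 0.125.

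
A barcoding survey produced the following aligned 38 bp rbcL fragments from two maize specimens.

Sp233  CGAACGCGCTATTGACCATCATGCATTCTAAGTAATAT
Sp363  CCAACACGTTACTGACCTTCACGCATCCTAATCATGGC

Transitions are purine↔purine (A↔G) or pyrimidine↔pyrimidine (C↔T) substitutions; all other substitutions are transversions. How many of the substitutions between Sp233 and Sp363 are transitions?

Differing sites — 2:G/C (Tv); 6:G/A (Ti); 9:C/T (Ti); 12:T/C (Ti); 18:A/T (Tv); 22:T/C (Ti); 27:T/C (Ti); 32:G/T (Tv); 33:T/C (Ti); 35:A/T (Tv); 36:T/G (Tv); 37:A/G (Ti); 38:T/C (Ti).
Of the 13 differences, 8 transitions and 5 transversions, so the answer is 8.

8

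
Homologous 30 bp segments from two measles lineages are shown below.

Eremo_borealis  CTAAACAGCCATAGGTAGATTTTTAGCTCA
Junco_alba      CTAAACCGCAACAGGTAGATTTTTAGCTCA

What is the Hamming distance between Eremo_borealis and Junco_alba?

3

The sequences differ at positions 7 (A/C), 10 (C/A), 12 (T/C).
That gives 3 mismatches out of 30 aligned sites, so the Hamming distance is 3.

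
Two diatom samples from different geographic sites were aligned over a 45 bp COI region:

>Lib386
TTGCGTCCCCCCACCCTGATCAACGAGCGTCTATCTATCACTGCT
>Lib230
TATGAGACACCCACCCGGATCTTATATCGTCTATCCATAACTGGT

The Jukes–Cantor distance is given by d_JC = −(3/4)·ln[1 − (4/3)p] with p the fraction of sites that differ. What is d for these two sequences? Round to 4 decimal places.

0.4819

Mismatches occur at site 2 (T/A), site 3 (G/T), site 4 (C/G), site 5 (G/A), site 6 (T/G), site 7 (C/A), site 9 (C/A), site 17 (T/G), site 22 (A/T), site 23 (A/T), site 24 (C/A), site 25 (G/T), site 27 (G/T), site 36 (T/C), site 39 (C/A), site 44 (C/G).
p = 16/45 = 0.355556.
d = −0.75 · ln(1 − (4/3)·0.355556) = −0.75 · ln(0.525925) = −0.75 · (-0.642597) = 0.4819.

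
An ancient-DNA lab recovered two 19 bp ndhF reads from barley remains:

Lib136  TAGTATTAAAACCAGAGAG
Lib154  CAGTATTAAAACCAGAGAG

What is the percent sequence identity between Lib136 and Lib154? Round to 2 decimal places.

94.74%

The sequences differ at position 1 (T/C).
18 of the 19 sites match, so the percent identity is 18/19 × 100 = 94.74%.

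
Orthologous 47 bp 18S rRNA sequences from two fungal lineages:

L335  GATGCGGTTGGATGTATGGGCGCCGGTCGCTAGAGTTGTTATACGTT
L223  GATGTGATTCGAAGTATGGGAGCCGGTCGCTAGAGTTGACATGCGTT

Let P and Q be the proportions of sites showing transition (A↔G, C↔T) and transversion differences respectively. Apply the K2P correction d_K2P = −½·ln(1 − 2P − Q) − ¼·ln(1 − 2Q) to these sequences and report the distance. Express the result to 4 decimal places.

0.1940

Differing sites — 5:C/T (Ti); 7:G/A (Ti); 10:G/C (Tv); 13:T/A (Tv); 21:C/A (Tv); 39:T/A (Tv); 40:T/C (Ti); 43:A/G (Ti).
Of the 8 differences, 4 transitions and 4 transversions over 47 sites: P = 4/47 = 0.085106, Q = 4/47 = 0.085106.
d = −0.5·ln(0.744682) − 0.25·ln(0.829788) = −0.5·(-0.294798) − 0.25·(-0.186585) = 0.1940.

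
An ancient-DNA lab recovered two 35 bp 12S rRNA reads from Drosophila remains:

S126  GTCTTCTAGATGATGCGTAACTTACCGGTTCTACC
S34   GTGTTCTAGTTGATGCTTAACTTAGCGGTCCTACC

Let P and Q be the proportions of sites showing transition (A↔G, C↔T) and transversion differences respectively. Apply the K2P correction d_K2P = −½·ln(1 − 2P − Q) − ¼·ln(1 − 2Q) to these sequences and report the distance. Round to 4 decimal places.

Differing sites — 3:C/G (Tv); 10:A/T (Tv); 17:G/T (Tv); 25:C/G (Tv); 30:T/C (Ti).
Of the 5 differences, 1 transition and 4 transversions over 35 sites: P = 1/35 = 0.028571, Q = 4/35 = 0.114286.
d = −0.5·ln(0.828572) − 0.25·ln(0.771428) = −0.5·(-0.188052) − 0.25·(-0.259512) = 0.1589.

0.1589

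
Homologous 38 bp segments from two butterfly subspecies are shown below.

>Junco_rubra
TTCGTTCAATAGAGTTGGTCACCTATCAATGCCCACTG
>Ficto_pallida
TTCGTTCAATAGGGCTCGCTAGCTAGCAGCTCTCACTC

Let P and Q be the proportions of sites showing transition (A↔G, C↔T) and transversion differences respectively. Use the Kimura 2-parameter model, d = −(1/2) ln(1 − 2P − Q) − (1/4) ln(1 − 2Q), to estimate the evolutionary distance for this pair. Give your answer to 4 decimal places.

0.4229

Mismatches occur at site 13 (A/G, transition), site 15 (T/C, transition), site 17 (G/C, transversion), site 19 (T/C, transition), site 20 (C/T, transition), site 22 (C/G, transversion), site 26 (T/G, transversion), site 29 (A/G, transition), site 30 (T/C, transition), site 31 (G/T, transversion), site 33 (C/T, transition), site 38 (G/C, transversion).
Of the 12 differences, 7 transitions and 5 transversions over 38 sites: P = 7/38 = 0.184211, Q = 5/38 = 0.131579.
d = −0.5·ln(0.499999) − 0.25·ln(0.736842) = −0.5·(-0.693149) − 0.25·(-0.305382) = 0.4229.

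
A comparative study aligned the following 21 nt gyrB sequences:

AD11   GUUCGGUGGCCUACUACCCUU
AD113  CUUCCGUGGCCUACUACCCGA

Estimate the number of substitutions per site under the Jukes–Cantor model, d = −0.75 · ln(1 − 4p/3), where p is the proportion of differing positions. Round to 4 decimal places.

The sequences differ at positions 1 (G/C), 5 (G/C), 20 (U/G), 21 (U/A).
p = 4/21 = 0.190476.
d = −0.75 · ln(1 − (4/3)·0.190476) = −0.75 · ln(0.746032) = −0.75 · (-0.292987) = 0.2197.

0.2197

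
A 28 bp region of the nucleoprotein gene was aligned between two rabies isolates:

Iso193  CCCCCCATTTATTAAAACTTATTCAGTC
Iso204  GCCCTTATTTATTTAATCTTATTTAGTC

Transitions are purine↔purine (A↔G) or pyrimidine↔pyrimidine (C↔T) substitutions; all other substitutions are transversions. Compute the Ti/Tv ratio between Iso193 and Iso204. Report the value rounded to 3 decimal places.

Differing sites — 1:C/G (Tv); 5:C/T (Ti); 6:C/T (Ti); 14:A/T (Tv); 17:A/T (Tv); 24:C/T (Ti).
Of the 6 differences, 3 transitions and 3 transversions, so Ti/Tv = 3/3 = 1.000.

1.000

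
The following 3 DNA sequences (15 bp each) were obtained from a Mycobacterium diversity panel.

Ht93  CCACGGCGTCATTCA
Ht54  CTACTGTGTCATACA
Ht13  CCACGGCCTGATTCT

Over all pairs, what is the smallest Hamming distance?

3

Pairwise Hamming distances:
  Ht93 vs Ht54: 4
  Ht93 vs Ht13: 3
  Ht54 vs Ht13: 7
The smallest is 3, between Ht93 and Ht13.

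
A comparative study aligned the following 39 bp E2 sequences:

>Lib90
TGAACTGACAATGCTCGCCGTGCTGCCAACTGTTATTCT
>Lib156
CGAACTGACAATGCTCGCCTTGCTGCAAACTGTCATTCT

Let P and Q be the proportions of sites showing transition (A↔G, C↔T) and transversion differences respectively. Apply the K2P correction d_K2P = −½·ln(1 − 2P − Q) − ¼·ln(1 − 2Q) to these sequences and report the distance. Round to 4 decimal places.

0.1106

Differing sites — 1:T/C (Ti); 20:G/T (Tv); 27:C/A (Tv); 34:T/C (Ti).
Of the 4 differences, 2 transitions and 2 transversions over 39 sites: P = 2/39 = 0.051282, Q = 2/39 = 0.051282.
d = −0.5·ln(0.846154) − 0.25·ln(0.897436) = −0.5·(-0.167054) − 0.25·(-0.108213) = 0.1106.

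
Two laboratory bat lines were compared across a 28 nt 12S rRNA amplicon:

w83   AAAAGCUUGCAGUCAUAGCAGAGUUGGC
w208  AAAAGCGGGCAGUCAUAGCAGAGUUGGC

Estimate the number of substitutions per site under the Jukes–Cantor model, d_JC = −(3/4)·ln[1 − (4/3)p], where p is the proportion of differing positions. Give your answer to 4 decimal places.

Mismatches occur at site 7 (U→G), site 8 (U→G).
p = 2/28 = 0.071429.
d = −0.75 · ln(1 − (4/3)·0.071429) = −0.75 · ln(0.904761) = −0.75 · (-0.100084) = 0.0751.

0.0751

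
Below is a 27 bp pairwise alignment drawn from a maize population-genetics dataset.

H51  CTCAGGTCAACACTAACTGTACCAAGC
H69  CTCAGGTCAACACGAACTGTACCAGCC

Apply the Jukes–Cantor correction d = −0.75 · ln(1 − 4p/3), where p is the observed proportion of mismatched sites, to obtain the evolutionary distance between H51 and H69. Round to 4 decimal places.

Differing sites — 14:T/G; 25:A/G; 26:G/C.
p = 3/27 = 0.111111.
d = −0.75 · ln(1 − (4/3)·0.111111) = −0.75 · ln(0.851852) = −0.75 · (-0.160342) = 0.1203.

0.1203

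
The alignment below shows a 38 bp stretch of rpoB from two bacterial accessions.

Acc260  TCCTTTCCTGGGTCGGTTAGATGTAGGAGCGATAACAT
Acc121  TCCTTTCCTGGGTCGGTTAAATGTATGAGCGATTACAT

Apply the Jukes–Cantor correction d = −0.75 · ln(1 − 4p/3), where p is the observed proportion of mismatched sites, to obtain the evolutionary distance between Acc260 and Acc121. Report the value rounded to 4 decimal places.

Mismatches occur at site 20 (G→A), site 26 (G→T), site 34 (A→T).
p = 3/38 = 0.078947.
d = −0.75 · ln(1 − (4/3)·0.078947) = −0.75 · ln(0.894737) = −0.75 · (-0.111225) = 0.0834.

0.0834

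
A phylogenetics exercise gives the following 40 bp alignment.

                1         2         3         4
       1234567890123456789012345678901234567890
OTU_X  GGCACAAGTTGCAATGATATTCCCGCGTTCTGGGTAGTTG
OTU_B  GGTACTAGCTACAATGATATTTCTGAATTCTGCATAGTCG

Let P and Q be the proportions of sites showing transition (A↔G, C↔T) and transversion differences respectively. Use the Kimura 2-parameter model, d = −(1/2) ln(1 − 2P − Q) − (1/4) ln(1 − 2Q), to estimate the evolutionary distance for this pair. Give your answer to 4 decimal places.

The sequences differ at positions 3 (C/T, transition), 6 (A/T, transversion), 9 (T/C, transition), 11 (G/A, transition), 22 (C/T, transition), 24 (C/T, transition), 26 (C/A, transversion), 27 (G/A, transition), 33 (G/C, transversion), 34 (G/A, transition), 39 (T/C, transition).
Of the 11 differences, 8 transitions and 3 transversions over 40 sites: P = 8/40 = 0.200000, Q = 3/40 = 0.075000.
d = −0.5·ln(0.525000) − 0.25·ln(0.850000) = −0.5·(-0.644357) − 0.25·(-0.162519) = 0.3628.

0.3628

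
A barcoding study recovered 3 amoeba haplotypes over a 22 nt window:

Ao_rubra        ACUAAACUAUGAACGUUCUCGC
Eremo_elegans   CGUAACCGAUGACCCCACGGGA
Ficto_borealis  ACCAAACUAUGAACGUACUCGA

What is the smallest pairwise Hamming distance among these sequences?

Pairwise Hamming distances:
  Ao_rubra vs Eremo_elegans: 11
  Ao_rubra vs Ficto_borealis: 3
  Eremo_elegans vs Ficto_borealis: 10
The smallest is 3, between Ao_rubra and Ficto_borealis.

3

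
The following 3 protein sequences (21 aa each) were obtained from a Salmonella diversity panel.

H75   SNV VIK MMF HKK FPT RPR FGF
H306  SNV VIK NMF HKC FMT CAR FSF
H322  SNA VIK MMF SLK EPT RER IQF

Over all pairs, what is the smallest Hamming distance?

6

Pairwise Hamming distances:
  H75 vs H306: 6
  H75 vs H322: 7
  H306 vs H322: 11
The smallest is 6, between H75 and H306.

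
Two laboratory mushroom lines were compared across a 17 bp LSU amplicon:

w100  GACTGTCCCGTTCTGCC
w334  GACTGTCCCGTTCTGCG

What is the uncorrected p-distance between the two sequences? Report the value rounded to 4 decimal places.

0.0588

The sequences differ at position 17 (C/G).
There are 1 differences over 17 sites, so p = 1/17 = 0.0588.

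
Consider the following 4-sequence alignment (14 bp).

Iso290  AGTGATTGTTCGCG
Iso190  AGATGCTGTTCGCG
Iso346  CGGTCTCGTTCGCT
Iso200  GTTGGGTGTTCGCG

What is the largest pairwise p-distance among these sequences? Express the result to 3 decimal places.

Pairwise Hamming distances:
  Iso290 vs Iso190: 4
  Iso290 vs Iso346: 6
  Iso290 vs Iso200: 4
  Iso190 vs Iso346: 6
  Iso190 vs Iso200: 5
  Iso346 vs Iso200: 8
The largest is 8 mismatches, between Iso346 and Iso200; p = 8/14 = 0.571.

0.571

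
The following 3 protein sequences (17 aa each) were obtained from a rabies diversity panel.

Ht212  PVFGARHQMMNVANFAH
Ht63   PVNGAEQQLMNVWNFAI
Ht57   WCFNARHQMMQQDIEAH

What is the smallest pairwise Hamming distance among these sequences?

6

Pairwise Hamming distances:
  Ht212 vs Ht63: 6
  Ht212 vs Ht57: 8
  Ht63 vs Ht57: 13
The smallest is 6, between Ht212 and Ht63.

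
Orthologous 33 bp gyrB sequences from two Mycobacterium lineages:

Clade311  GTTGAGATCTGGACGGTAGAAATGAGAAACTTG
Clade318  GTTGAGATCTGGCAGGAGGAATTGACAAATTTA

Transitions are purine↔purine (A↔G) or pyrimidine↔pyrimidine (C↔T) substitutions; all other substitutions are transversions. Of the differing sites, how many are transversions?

The sequences differ at positions 13 (A/C, transversion), 14 (C/A, transversion), 17 (T/A, transversion), 18 (A/G, transition), 22 (A/T, transversion), 26 (G/C, transversion), 30 (C/T, transition), 33 (G/A, transition).
Of the 8 differences, 3 transitions and 5 transversions, so the answer is 5.

5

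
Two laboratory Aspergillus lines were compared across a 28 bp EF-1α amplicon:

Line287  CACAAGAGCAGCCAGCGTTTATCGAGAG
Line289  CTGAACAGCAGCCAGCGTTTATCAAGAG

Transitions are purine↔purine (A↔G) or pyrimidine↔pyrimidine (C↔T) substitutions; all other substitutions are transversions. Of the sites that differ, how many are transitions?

The sequences differ at positions 2 (A/T, transversion), 3 (C/G, transversion), 6 (G/C, transversion), 24 (G/A, transition).
Of the 4 differences, 1 transition and 3 transversions, so the answer is 1.

1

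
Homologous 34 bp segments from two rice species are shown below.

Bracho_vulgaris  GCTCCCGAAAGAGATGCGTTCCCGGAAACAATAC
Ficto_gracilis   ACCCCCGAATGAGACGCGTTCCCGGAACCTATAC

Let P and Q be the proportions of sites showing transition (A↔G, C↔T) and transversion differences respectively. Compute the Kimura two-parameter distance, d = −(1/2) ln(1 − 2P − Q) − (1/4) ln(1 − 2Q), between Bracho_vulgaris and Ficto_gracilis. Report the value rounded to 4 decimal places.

0.2023

Mismatches occur at site 1 (G/A, transition), site 3 (T/C, transition), site 10 (A/T, transversion), site 15 (T/C, transition), site 28 (A/C, transversion), site 30 (A/T, transversion).
Of the 6 differences, 3 transitions and 3 transversions over 34 sites: P = 3/34 = 0.088235, Q = 3/34 = 0.088235.
d = −0.5·ln(0.735295) − 0.25·ln(0.823530) = −0.5·(-0.307483) − 0.25·(-0.194155) = 0.2023.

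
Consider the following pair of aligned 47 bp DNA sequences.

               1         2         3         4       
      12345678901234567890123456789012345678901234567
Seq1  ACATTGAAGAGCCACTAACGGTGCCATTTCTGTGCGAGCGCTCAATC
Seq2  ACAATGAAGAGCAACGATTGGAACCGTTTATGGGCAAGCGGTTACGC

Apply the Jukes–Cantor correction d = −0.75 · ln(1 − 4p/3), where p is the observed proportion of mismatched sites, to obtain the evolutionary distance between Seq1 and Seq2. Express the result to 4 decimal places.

0.4157

Differing sites — 4:T/A; 13:C/A; 16:T/G; 18:A/T; 19:C/T; 22:T/A; 23:G/A; 26:A/G; 30:C/A; 33:T/G; 36:G/A; 41:C/G; 43:C/T; 45:A/C; 46:T/G.
p = 15/47 = 0.319149.
d = −0.75 · ln(1 − (4/3)·0.319149) = −0.75 · ln(0.574468) = −0.75 · (-0.554311) = 0.4157.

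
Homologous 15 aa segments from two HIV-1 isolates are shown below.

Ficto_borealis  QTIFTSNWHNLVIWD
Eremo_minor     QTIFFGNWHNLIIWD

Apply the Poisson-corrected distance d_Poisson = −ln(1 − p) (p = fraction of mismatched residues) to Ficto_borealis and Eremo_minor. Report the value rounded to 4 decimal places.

Mismatches occur at site 5 (T/F), site 6 (S/G), site 12 (V/I).
p = 3/15 = 0.200000.
d = −ln(1 − 0.200000) = −ln(0.800000) = 0.2231.

0.2231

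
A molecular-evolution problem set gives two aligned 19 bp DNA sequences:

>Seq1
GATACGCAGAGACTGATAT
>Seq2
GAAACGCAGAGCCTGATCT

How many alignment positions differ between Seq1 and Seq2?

The sequences differ at positions 3 (T/A), 12 (A/C), 18 (A/C).
That gives 3 mismatches out of 19 aligned sites, so the Hamming distance is 3.

3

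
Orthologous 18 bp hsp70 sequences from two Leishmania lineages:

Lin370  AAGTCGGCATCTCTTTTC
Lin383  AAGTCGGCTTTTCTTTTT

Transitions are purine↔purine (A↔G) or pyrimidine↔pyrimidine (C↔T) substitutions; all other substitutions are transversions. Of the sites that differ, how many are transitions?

2

Differing sites — 9:A/T (Tv); 11:C/T (Ti); 18:C/T (Ti).
Of the 3 differences, 2 transitions and 1 transversion, so the answer is 2.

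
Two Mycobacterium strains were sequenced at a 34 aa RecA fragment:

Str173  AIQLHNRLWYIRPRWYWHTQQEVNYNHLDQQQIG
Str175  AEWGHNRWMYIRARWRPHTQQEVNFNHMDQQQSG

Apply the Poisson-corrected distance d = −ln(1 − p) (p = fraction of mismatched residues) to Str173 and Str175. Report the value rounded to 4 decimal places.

0.3909

The sequences differ at positions 2 (I/E), 3 (Q/W), 4 (L/G), 8 (L/W), 9 (W/M), 13 (P/A), 16 (Y/R), 17 (W/P), 25 (Y/F), 28 (L/M), 33 (I/S).
p = 11/34 = 0.323529.
d = −ln(1 − 0.323529) = −ln(0.676471) = 0.3909.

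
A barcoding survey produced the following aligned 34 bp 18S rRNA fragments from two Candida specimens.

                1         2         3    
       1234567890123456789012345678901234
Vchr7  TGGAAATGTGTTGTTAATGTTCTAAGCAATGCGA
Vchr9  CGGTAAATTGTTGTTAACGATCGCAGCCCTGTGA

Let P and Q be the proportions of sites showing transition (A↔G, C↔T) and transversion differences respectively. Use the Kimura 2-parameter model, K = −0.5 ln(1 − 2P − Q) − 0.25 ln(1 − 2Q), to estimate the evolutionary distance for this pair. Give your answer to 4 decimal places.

Differing sites — 1:T/C (Ti); 4:A/T (Tv); 7:T/A (Tv); 8:G/T (Tv); 18:T/C (Ti); 20:T/A (Tv); 23:T/G (Tv); 24:A/C (Tv); 28:A/C (Tv); 29:A/C (Tv); 32:C/T (Ti).
Of the 11 differences, 3 transitions and 8 transversions over 34 sites: P = 3/34 = 0.088235, Q = 8/34 = 0.235294.
d = −0.5·ln(0.588236) − 0.25·ln(0.529412) = −0.5·(-0.530627) − 0.25·(-0.635988) = 0.4243.

0.4243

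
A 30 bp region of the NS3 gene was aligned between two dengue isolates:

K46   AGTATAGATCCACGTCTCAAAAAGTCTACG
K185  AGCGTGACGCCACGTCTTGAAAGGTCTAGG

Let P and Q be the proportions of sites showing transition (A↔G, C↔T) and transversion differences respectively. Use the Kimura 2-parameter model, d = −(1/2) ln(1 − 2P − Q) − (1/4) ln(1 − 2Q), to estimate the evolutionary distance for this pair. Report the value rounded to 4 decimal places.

0.4739

The sequences differ at positions 3 (T/C, transition), 4 (A/G, transition), 6 (A/G, transition), 7 (G/A, transition), 8 (A/C, transversion), 9 (T/G, transversion), 18 (C/T, transition), 19 (A/G, transition), 23 (A/G, transition), 29 (C/G, transversion).
Of the 10 differences, 7 transitions and 3 transversions over 30 sites: P = 7/30 = 0.233333, Q = 3/30 = 0.100000.
d = −0.5·ln(0.433334) − 0.25·ln(0.800000) = −0.5·(-0.836246) − 0.25·(-0.223144) = 0.4739.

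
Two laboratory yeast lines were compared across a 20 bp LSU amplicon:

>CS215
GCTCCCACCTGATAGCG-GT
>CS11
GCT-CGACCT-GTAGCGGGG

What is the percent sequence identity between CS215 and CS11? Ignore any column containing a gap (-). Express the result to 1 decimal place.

82.4%

Excluding the 3 gap columns leaves 17 comparable sites.
Mismatches occur at site 6 (C↔G), site 12 (A↔G), site 20 (T↔G).
14 of the 17 comparable sites match, so the percent identity is 14/17 × 100 = 82.4%.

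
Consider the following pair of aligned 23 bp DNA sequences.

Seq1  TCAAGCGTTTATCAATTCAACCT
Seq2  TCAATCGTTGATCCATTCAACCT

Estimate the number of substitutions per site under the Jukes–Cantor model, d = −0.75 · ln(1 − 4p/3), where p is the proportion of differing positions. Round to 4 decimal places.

0.1433

The sequences differ at positions 5 (G/T), 10 (T/G), 14 (A/C).
p = 3/23 = 0.130435.
d = −0.75 · ln(1 − (4/3)·0.130435) = −0.75 · ln(0.826087) = −0.75 · (-0.191055) = 0.1433.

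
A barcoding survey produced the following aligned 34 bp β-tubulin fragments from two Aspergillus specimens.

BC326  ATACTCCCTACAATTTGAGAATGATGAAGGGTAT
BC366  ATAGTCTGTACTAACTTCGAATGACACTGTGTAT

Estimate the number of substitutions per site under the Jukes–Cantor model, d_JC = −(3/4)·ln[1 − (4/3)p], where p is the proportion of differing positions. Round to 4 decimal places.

The sequences differ at positions 4 (C/G), 7 (C/T), 8 (C/G), 12 (A/T), 14 (T/A), 15 (T/C), 17 (G/T), 18 (A/C), 25 (T/C), 26 (G/A), 27 (A/C), 28 (A/T), 30 (G/T).
p = 13/34 = 0.382353.
d = −0.75 · ln(1 − (4/3)·0.382353) = −0.75 · ln(0.490196) = −0.75 · (-0.712950) = 0.5347.

0.5347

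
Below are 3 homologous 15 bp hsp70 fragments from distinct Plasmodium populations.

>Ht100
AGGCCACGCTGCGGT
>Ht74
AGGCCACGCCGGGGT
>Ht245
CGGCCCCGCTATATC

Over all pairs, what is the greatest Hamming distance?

Pairwise Hamming distances:
  Ht100 vs Ht74: 2
  Ht100 vs Ht245: 7
  Ht74 vs Ht245: 8
The largest is 8, between Ht74 and Ht245.

8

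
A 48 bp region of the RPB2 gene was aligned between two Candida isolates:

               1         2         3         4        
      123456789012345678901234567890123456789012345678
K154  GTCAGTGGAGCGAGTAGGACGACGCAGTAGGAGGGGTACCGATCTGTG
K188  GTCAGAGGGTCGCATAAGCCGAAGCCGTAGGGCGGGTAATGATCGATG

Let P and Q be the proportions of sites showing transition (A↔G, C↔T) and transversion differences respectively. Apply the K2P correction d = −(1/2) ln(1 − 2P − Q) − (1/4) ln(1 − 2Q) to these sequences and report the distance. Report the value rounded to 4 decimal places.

0.4052

The sequences differ at positions 6 (T/A, transversion), 9 (A/G, transition), 10 (G/T, transversion), 13 (A/C, transversion), 14 (G/A, transition), 17 (G/A, transition), 19 (A/C, transversion), 23 (C/A, transversion), 26 (A/C, transversion), 32 (A/G, transition), 33 (G/C, transversion), 39 (C/A, transversion), 40 (C/T, transition), 45 (T/G, transversion), 46 (G/A, transition).
Of the 15 differences, 6 transitions and 9 transversions over 48 sites: P = 6/48 = 0.125000, Q = 9/48 = 0.187500.
d = −0.5·ln(0.562500) − 0.25·ln(0.625000) = −0.5·(-0.575364) − 0.25·(-0.470004) = 0.4052.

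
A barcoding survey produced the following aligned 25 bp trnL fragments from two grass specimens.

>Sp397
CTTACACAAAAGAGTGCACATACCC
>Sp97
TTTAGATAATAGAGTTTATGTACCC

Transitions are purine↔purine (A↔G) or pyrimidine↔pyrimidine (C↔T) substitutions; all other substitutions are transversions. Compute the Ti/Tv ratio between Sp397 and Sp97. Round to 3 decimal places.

The sequences differ at positions 1 (C/T, transition), 5 (C/G, transversion), 7 (C/T, transition), 10 (A/T, transversion), 16 (G/T, transversion), 17 (C/T, transition), 19 (C/T, transition), 20 (A/G, transition).
Of the 8 differences, 5 transitions and 3 transversions, so Ti/Tv = 5/3 = 1.667.

1.667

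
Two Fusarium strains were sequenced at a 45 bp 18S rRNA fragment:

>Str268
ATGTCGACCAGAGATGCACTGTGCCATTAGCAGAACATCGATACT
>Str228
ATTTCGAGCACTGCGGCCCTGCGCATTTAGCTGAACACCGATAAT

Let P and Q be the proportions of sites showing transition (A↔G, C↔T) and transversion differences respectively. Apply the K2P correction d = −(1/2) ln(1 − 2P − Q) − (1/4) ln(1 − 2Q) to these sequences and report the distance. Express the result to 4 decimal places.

Differing sites — 3:G/T (Tv); 8:C/G (Tv); 11:G/C (Tv); 12:A/T (Tv); 14:A/C (Tv); 15:T/G (Tv); 18:A/C (Tv); 22:T/C (Ti); 25:C/A (Tv); 26:A/T (Tv); 32:A/T (Tv); 38:T/C (Ti); 44:C/A (Tv).
Of the 13 differences, 2 transitions and 11 transversions over 45 sites: P = 2/45 = 0.044444, Q = 11/45 = 0.244444.
d = −0.5·ln(0.666668) − 0.25·ln(0.511112) = −0.5·(-0.405463) − 0.25·(-0.671167) = 0.3705.

0.3705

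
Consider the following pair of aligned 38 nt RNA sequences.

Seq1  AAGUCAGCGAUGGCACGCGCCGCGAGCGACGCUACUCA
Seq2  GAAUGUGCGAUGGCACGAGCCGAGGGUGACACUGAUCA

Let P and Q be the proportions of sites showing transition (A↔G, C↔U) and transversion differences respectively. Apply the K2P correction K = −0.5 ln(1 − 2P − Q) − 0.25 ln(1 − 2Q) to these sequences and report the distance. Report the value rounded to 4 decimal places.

0.3729

Mismatches occur at site 1 (A/G, transition), site 3 (G/A, transition), site 5 (C/G, transversion), site 6 (A/U, transversion), site 18 (C/A, transversion), site 23 (C/A, transversion), site 25 (A/G, transition), site 27 (C/U, transition), site 31 (G/A, transition), site 34 (A/G, transition), site 35 (C/A, transversion).
Of the 11 differences, 6 transitions and 5 transversions over 38 sites: P = 6/38 = 0.157895, Q = 5/38 = 0.131579.
d = −0.5·ln(0.552631) − 0.25·ln(0.736842) = −0.5·(-0.593065) − 0.25·(-0.305382) = 0.3729.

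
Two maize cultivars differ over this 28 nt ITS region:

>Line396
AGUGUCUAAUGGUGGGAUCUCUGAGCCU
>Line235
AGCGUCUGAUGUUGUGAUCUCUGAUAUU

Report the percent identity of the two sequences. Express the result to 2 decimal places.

The sequences differ at positions 3 (U/C), 8 (A/G), 12 (G/U), 15 (G/U), 25 (G/U), 26 (C/A), 27 (C/U).
21 of the 28 sites match, so the percent identity is 21/28 × 100 = 75.00%.

75.00%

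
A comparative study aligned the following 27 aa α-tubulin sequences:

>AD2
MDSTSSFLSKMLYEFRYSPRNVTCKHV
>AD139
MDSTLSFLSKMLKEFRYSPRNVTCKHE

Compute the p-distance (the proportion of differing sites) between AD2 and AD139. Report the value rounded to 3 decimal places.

0.111

The sequences differ at positions 5 (S/L), 13 (Y/K), 27 (V/E).
There are 3 differences over 27 sites, so p = 3/27 = 0.111.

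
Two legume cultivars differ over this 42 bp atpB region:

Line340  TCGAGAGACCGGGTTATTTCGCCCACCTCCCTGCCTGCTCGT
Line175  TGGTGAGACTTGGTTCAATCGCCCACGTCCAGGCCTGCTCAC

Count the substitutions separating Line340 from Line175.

12

Mismatches occur at site 2 (C→G), site 4 (A→T), site 10 (C→T), site 11 (G→T), site 16 (A→C), site 17 (T→A), site 18 (T→A), site 27 (C→G), site 31 (C→A), site 32 (T→G), site 41 (G→A), site 42 (T→C).
That gives 12 mismatches out of 42 aligned sites, so the Hamming distance is 12.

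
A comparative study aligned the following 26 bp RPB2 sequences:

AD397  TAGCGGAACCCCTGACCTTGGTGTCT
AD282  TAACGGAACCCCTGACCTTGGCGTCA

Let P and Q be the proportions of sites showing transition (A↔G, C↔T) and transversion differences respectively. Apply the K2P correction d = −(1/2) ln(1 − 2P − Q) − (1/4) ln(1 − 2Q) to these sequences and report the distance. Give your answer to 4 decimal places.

Mismatches occur at site 3 (G→A, transition), site 22 (T→C, transition), site 26 (T→A, transversion).
Of the 3 differences, 2 transitions and 1 transversion over 26 sites: P = 2/26 = 0.076923, Q = 1/26 = 0.038462.
d = −0.5·ln(0.807692) − 0.25·ln(0.923076) = −0.5·(-0.213574) − 0.25·(-0.080044) = 0.1268.

0.1268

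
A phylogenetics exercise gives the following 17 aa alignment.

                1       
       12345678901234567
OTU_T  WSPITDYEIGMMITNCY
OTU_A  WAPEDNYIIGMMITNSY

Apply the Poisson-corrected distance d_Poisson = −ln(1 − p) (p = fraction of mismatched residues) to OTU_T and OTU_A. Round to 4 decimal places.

Mismatches occur at site 2 (S/A), site 4 (I/E), site 5 (T/D), site 6 (D/N), site 8 (E/I), site 16 (C/S).
p = 6/17 = 0.352941.
d = −ln(1 − 0.352941) = −ln(0.647059) = 0.4353.

0.4353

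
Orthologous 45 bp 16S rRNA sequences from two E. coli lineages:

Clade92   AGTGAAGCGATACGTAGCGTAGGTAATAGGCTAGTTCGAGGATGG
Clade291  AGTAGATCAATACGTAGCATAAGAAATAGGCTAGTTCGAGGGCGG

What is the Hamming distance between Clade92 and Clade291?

9

Differing sites — 4:G/A; 5:A/G; 7:G/T; 9:G/A; 19:G/A; 22:G/A; 24:T/A; 42:A/G; 43:T/C.
That gives 9 mismatches out of 45 aligned sites, so the Hamming distance is 9.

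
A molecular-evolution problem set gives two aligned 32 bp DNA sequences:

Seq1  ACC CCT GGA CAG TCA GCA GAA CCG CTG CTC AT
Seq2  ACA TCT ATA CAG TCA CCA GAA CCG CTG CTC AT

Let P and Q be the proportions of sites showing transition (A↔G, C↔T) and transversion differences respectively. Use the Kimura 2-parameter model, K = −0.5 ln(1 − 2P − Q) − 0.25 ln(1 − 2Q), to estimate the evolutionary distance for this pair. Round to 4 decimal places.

The sequences differ at positions 3 (C/A, transversion), 4 (C/T, transition), 7 (G/A, transition), 8 (G/T, transversion), 16 (G/C, transversion).
Of the 5 differences, 2 transitions and 3 transversions over 32 sites: P = 2/32 = 0.062500, Q = 3/32 = 0.093750.
d = −0.5·ln(0.781250) − 0.25·ln(0.812500) = −0.5·(-0.246860) − 0.25·(-0.207639) = 0.1753.

0.1753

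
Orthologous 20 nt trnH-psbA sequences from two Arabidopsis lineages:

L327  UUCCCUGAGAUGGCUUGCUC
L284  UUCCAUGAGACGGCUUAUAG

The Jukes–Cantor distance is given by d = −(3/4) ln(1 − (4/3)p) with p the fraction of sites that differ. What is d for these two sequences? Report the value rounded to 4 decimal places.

Differing sites — 5:C/A; 11:U/C; 17:G/A; 18:C/U; 19:U/A; 20:C/G.
p = 6/20 = 0.300000.
d = −0.75 · ln(1 − (4/3)·0.300000) = −0.75 · ln(0.600000) = −0.75 · (-0.510826) = 0.3831.

0.3831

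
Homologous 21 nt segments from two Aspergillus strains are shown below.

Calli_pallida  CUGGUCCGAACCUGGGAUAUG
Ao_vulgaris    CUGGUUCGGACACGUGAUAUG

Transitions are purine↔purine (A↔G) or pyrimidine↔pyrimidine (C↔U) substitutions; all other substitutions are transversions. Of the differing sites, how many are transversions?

Mismatches occur at site 6 (C/U, transition), site 9 (A/G, transition), site 12 (C/A, transversion), site 13 (U/C, transition), site 15 (G/U, transversion).
Of the 5 differences, 3 transitions and 2 transversions, so the answer is 2.

2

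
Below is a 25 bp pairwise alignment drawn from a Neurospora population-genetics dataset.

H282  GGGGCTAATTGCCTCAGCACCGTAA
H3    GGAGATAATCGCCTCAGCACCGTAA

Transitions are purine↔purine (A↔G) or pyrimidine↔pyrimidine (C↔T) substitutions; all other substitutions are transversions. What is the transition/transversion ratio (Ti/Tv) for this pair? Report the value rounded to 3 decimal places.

Mismatches occur at site 3 (G/A, transition), site 5 (C/A, transversion), site 10 (T/C, transition).
Of the 3 differences, 2 transitions and 1 transversion, so Ti/Tv = 2/1 = 2.000.

2.000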